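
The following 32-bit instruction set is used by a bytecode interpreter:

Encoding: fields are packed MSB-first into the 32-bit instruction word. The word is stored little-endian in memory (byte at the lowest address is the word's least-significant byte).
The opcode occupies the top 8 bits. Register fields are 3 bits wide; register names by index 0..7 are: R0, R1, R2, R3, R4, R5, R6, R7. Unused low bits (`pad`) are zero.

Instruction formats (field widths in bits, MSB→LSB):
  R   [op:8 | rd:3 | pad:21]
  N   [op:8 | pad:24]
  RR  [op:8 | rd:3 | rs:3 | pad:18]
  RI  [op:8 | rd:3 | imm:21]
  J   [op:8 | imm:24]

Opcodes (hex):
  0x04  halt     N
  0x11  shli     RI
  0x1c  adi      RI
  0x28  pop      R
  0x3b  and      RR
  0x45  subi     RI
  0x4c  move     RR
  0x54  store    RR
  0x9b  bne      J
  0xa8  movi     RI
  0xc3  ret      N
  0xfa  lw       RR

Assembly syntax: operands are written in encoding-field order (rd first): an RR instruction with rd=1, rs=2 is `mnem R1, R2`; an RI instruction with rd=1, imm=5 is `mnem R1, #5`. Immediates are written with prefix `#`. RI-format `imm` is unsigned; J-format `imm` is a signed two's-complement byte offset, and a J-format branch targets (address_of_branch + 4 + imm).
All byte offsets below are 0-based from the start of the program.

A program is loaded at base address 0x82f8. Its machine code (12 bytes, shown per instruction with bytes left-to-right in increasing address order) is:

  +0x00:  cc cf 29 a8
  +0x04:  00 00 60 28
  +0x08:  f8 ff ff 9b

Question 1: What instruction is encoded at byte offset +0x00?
[00] cc cf 29 a8 → 0xa829cfcc
  top 8b → 0xa8 → movi [RI]
  [23:21] rd=1 = R1
  [20:0] imm=643020 = #643020

movi R1, #643020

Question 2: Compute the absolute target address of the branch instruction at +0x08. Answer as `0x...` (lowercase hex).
[08] f8 ff ff 9b → 0x9bfffff8
  top 8b → 0x9b → bne [J]
  imm: (w>>0)&0xffffff=0xfffff8 (s24→-8) → #-8
  target = base 0x82f8 + off 0x08 + 4 + imm -8 = 0x82fc

0x82fc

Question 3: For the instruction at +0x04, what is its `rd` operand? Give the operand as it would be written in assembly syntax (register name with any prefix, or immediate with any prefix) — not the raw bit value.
[04] 00 00 60 28 → 0x28600000
  opcode bits[31:24]=0x28: pop/R
  rd: (w>>21)&0x7=0x3 → R3

R3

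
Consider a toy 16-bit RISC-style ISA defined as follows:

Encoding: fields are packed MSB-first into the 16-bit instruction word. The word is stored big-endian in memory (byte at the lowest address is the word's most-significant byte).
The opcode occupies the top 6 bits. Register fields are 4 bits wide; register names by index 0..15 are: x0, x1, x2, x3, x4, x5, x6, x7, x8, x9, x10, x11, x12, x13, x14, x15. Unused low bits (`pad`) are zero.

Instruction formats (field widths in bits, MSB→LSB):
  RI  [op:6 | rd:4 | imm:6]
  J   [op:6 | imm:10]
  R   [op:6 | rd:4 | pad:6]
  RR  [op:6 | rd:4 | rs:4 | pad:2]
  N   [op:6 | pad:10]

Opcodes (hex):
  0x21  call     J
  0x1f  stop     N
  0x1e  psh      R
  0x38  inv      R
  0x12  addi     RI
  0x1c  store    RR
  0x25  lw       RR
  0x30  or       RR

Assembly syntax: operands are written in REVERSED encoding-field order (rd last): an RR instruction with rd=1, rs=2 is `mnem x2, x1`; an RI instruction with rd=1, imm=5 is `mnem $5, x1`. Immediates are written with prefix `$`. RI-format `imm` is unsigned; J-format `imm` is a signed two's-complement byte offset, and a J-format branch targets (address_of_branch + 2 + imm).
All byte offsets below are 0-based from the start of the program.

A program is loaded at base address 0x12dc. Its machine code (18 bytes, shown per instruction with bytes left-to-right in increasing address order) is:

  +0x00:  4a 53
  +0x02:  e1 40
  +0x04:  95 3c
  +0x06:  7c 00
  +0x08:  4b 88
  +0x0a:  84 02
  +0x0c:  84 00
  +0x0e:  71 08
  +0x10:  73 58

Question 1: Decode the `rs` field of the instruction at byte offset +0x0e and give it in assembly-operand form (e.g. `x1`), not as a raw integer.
x2

off 0x0e: read 71 08 as big → 0x7108
  op=0x7108>>10=0x1c ⇒ store (RR)
  rd@[9:6]=0x4 ⇒ x4
  rs@[5:2]=0x2 ⇒ x2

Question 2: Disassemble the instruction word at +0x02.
inv x5

@+02  big-endian(e1 40) = 0xe140
  top 6b → 0x38 → inv [R]
  rd@[9:6]=0x5 ⇒ x5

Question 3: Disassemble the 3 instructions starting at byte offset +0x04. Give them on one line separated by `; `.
lw x15, x4; stop; addi $8, x14

off 0x04: read 95 3c as big → 0x953c
  op=0x953c>>10=0x25 ⇒ lw (RR)
  rd@[9:6]=0x4 ⇒ x4
  rs@[5:2]=0xf ⇒ x15
off 0x06: read 7c 00 as big → 0x7c00
  op=0x7c00>>10=0x1f ⇒ stop (N)
off 0x08: read 4b 88 as big → 0x4b88
  op=0x4b88>>10=0x12 ⇒ addi (RI)
  rd@[9:6]=0xe ⇒ x14
  imm@[5:0]=0x8 ⇒ $8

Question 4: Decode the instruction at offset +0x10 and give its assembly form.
off 0x10: read 73 58 as big → 0x7358
  top 6b → 0x1c → store [RR]
  [9:6] rd=13 = x13
  [5:2] rs=6 = x6

store x6, x13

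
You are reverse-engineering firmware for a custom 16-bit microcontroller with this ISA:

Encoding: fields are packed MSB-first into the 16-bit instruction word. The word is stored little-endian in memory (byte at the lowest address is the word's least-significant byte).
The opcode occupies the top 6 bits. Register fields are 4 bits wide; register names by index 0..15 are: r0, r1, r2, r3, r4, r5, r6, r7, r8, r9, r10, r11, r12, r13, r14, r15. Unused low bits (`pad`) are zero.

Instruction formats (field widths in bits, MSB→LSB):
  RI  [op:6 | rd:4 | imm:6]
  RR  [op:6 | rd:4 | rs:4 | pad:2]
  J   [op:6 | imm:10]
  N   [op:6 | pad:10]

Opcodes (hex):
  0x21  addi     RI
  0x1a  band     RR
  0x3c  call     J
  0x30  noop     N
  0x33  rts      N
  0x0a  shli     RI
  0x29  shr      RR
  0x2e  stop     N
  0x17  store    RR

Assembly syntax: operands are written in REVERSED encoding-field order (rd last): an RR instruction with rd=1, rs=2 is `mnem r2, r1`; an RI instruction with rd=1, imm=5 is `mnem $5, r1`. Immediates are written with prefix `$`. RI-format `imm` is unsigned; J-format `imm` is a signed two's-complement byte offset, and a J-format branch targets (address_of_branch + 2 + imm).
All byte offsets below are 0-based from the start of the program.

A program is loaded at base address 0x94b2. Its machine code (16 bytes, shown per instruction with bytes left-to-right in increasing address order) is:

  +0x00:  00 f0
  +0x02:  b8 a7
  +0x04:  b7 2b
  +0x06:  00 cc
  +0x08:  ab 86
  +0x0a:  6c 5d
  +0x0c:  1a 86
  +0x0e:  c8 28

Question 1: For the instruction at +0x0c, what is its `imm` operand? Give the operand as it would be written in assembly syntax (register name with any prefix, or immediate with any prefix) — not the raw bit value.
[0c] 1a 86 → 0x861a
  top 6b → 0x21 → addi [RI]
  rd@[9:6]=0x8 ⇒ r8
  imm@[5:0]=0x1a ⇒ $26

$26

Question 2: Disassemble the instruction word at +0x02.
@+02  little-endian(b8 a7) = 0xa7b8
  op=0xa7b8>>10=0x29 ⇒ shr (RR)
  rd: (w>>6)&0xf=0xe → r14
  rs: (w>>2)&0xf=0xe → r14

shr r14, r14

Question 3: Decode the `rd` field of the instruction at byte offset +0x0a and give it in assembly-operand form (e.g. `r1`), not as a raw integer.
off 0x0a: read 6c 5d as little → 0x5d6c
  op=0x5d6c>>10=0x17 ⇒ store (RR)
  rd: (w>>6)&0xf=0x5 → r5
  rs: (w>>2)&0xf=0xb → r11

r5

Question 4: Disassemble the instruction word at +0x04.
shli $55, r14

[04] b7 2b → 0x2bb7
  op=0x2bb7>>10=0xa ⇒ shli (RI)
  rd: (w>>6)&0xf=0xe → r14
  imm: (w>>0)&0x3f=0x37 → $55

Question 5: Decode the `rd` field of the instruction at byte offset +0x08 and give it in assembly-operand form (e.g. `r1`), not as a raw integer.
r10

+0x08: ab 86 ⇒ word 0x86ab (little)
  top 6b → 0x21 → addi [RI]
  rd@[9:6]=0xa ⇒ r10
  imm@[5:0]=0x2b ⇒ $43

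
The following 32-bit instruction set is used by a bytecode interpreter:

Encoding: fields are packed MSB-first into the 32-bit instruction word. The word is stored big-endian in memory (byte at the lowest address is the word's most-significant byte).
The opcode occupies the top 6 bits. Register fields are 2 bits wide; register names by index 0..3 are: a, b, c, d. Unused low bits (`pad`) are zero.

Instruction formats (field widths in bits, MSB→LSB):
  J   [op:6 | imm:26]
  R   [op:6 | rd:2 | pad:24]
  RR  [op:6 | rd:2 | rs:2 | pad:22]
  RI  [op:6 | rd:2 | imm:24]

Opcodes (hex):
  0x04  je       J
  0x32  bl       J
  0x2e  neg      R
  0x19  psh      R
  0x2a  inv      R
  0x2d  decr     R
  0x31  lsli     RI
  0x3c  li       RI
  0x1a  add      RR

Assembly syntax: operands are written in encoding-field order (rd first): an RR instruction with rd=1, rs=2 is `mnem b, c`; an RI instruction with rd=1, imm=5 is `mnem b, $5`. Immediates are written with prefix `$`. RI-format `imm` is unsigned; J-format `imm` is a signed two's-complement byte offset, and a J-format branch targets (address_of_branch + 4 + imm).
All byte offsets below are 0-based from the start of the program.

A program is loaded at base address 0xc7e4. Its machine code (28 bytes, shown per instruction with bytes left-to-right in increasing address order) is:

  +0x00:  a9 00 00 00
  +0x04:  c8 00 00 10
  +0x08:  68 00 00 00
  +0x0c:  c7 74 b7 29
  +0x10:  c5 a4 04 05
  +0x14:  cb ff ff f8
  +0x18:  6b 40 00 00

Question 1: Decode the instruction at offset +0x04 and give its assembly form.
bl $16

+0x04: c8 00 00 10 ⇒ word 0xc8000010 (big)
  opcode bits[31:26]=0x32: bl/J
  [25:0] imm=16 = $16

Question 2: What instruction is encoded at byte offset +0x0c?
lsli d, $7649065

@+0c  big-endian(c7 74 b7 29) = 0xc774b729
  opcode bits[31:26]=0x31: lsli/RI
  [25:24] rd=3 = d
  [23:0] imm=7649065 = $7649065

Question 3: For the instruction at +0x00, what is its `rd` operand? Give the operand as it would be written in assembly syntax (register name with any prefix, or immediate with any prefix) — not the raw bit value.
off 0x00: read a9 00 00 00 as big → 0xa9000000
  op=0xa9000000>>26=0x2a ⇒ inv (R)
  rd@[25:24]=0x1 ⇒ b

b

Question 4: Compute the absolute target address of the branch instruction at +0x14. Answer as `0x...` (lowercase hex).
+0x14: cb ff ff f8 ⇒ word 0xcbfffff8 (big)
  top 6b → 0x32 → bl [J]
  imm@[25:0]=0x3fffff8 (s26→-8) ⇒ $-8
  target = base 0xc7e4 + off 0x14 + 4 + imm -8 = 0xc7f4

0xc7f4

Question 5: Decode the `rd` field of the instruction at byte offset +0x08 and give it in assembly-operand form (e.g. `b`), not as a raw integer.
[08] 68 00 00 00 → 0x68000000
  opcode bits[31:26]=0x1a: add/RR
  [25:24] rd=0 = a
  [23:22] rs=0 = a

a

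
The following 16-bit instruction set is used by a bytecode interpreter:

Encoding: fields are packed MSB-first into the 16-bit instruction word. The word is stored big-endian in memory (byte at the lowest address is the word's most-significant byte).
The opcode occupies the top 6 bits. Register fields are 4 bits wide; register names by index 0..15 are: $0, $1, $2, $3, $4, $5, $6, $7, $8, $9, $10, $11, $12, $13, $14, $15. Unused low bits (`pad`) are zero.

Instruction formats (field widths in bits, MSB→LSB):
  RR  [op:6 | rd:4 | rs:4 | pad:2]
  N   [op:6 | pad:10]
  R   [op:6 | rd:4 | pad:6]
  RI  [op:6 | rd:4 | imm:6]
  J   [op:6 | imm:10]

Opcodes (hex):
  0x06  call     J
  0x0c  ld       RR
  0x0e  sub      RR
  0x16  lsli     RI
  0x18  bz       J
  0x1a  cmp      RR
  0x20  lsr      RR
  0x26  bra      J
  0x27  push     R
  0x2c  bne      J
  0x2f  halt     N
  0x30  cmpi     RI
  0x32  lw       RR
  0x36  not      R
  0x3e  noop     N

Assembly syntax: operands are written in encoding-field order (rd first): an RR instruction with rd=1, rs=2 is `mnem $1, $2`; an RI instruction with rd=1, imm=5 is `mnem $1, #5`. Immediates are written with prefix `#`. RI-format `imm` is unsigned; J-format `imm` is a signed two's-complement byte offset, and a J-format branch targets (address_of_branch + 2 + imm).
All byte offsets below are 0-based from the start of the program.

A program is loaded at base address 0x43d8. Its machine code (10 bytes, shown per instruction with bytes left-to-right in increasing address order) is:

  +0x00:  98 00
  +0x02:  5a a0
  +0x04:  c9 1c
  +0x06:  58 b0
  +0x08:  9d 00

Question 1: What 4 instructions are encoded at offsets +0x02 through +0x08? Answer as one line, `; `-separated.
lsli $10, #32; lw $4, $7; lsli $2, #48; push $4

+0x02: 5a a0 ⇒ word 0x5aa0 (big)
  opcode bits[15:10]=0x16: lsli/RI
  [9:6] rd=10 = $10
  [5:0] imm=32 = #32
+0x04: c9 1c ⇒ word 0xc91c (big)
  opcode bits[15:10]=0x32: lw/RR
  [9:6] rd=4 = $4
  [5:2] rs=7 = $7
+0x06: 58 b0 ⇒ word 0x58b0 (big)
  opcode bits[15:10]=0x16: lsli/RI
  [9:6] rd=2 = $2
  [5:0] imm=48 = #48
+0x08: 9d 00 ⇒ word 0x9d00 (big)
  opcode bits[15:10]=0x27: push/R
  [9:6] rd=4 = $4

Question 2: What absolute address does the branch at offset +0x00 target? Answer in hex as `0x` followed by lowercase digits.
off 0x00: read 98 00 as big → 0x9800
  op=0x9800>>10=0x26 ⇒ bra (J)
  imm: (w>>0)&0x3ff=0x0 → #0
  target = base 0x43d8 + off 0x00 + 2 + imm 0 = 0x43da

0x43da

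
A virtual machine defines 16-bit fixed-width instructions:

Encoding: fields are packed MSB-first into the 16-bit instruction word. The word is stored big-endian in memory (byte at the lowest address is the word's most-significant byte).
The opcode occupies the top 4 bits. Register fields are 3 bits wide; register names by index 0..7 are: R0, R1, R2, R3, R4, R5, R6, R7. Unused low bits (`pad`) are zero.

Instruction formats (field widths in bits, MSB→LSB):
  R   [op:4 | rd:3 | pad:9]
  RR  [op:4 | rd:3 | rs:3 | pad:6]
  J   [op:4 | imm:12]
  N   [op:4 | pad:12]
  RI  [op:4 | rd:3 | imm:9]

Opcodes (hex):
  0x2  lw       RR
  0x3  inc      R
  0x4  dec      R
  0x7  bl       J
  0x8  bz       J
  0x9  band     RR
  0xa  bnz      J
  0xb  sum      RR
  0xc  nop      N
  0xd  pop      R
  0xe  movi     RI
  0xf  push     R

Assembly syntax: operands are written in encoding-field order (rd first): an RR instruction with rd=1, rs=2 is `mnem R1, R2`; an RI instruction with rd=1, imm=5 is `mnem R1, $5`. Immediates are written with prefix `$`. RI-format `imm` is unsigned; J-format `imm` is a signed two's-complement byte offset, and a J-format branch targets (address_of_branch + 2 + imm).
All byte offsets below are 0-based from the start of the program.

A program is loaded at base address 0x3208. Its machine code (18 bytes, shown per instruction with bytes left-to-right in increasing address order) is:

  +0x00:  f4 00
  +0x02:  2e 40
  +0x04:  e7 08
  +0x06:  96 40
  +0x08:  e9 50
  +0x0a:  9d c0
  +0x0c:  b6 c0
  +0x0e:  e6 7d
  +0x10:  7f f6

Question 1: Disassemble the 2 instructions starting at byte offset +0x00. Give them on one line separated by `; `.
push R2; lw R7, R1

+0x00: f4 00 ⇒ word 0xf400 (big)
  opcode bits[15:12]=0xf: push/R
  rd@[11:9]=0x2 ⇒ R2
+0x02: 2e 40 ⇒ word 0x2e40 (big)
  opcode bits[15:12]=0x2: lw/RR
  rd@[11:9]=0x7 ⇒ R7
  rs@[8:6]=0x1 ⇒ R1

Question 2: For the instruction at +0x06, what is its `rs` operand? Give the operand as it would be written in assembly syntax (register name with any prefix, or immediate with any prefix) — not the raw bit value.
R1

[06] 96 40 → 0x9640
  op=0x9640>>12=0x9 ⇒ band (RR)
  rd: (w>>9)&0x7=0x3 → R3
  rs: (w>>6)&0x7=0x1 → R1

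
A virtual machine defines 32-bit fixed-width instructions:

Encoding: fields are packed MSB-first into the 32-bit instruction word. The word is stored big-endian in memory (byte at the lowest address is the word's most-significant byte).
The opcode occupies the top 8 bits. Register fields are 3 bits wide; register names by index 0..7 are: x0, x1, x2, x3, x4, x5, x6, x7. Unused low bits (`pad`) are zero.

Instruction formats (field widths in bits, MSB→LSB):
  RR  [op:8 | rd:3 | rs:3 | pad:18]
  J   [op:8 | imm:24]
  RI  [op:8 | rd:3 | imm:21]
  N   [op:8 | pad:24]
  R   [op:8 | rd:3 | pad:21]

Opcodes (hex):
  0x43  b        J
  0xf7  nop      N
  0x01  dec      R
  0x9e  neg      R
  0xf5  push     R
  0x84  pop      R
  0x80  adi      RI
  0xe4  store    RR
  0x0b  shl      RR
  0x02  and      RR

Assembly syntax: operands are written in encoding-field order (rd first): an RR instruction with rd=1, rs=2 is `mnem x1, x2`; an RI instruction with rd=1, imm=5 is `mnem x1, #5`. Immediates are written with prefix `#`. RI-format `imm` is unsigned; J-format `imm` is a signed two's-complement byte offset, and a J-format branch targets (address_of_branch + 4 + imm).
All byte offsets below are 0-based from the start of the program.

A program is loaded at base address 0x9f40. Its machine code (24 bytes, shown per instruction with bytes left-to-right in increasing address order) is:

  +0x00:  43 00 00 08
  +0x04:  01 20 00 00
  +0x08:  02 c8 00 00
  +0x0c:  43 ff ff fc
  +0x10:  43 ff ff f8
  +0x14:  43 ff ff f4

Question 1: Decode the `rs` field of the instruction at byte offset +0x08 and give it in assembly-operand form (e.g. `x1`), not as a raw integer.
+0x08: 02 c8 00 00 ⇒ word 0x02c80000 (big)
  opcode bits[31:24]=0x2: and/RR
  rd@[23:21]=0x6 ⇒ x6
  rs@[20:18]=0x2 ⇒ x2

x2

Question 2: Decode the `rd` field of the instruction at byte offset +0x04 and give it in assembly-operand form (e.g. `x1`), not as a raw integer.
x1

off 0x04: read 01 20 00 00 as big → 0x01200000
  top 8b → 0x1 → dec [R]
  rd: (w>>21)&0x7=0x1 → x1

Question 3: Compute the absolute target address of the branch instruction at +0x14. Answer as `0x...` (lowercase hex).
@+14  big-endian(43 ff ff f4) = 0x43fffff4
  opcode bits[31:24]=0x43: b/J
  [23:0] imm=16777204 (s24→-12) = #-12
  target = base 0x9f40 + off 0x14 + 4 + imm -12 = 0x9f4c

0x9f4c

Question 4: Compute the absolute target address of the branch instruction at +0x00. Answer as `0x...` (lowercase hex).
@+00  big-endian(43 00 00 08) = 0x43000008
  opcode bits[31:24]=0x43: b/J
  imm@[23:0]=0x8 ⇒ #8
  target = base 0x9f40 + off 0x00 + 4 + imm 8 = 0x9f4c

0x9f4c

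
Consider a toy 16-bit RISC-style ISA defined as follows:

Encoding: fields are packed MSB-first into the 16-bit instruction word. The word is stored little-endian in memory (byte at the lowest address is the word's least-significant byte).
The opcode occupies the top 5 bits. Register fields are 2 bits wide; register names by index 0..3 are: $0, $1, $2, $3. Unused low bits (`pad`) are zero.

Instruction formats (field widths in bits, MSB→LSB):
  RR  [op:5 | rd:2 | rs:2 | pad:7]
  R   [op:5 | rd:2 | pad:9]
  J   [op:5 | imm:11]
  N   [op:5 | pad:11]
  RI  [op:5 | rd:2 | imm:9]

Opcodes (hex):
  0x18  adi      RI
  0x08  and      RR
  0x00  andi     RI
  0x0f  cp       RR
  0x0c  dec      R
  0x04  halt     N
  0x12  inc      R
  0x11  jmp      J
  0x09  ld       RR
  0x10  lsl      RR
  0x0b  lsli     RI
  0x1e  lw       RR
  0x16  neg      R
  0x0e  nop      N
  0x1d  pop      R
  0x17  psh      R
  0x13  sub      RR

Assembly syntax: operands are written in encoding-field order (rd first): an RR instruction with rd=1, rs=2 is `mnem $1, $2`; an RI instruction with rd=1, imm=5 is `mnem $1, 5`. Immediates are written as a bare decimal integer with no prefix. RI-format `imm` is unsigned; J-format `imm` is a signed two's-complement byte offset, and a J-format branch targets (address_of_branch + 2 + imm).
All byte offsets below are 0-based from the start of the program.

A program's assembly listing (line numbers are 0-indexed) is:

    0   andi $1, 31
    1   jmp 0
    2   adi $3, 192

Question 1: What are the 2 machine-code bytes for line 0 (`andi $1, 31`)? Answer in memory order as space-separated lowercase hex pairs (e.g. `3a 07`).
1f 02

0. andi fields op=0x0:5|rd=1:2|imm=31:9 → word 021fh → 1f 02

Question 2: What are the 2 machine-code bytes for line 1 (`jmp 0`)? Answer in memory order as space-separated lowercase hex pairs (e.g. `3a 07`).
00 88

line 1 (jmp): pack op=0x11:5|imm=0:11 = 0x8800; little→ 00 88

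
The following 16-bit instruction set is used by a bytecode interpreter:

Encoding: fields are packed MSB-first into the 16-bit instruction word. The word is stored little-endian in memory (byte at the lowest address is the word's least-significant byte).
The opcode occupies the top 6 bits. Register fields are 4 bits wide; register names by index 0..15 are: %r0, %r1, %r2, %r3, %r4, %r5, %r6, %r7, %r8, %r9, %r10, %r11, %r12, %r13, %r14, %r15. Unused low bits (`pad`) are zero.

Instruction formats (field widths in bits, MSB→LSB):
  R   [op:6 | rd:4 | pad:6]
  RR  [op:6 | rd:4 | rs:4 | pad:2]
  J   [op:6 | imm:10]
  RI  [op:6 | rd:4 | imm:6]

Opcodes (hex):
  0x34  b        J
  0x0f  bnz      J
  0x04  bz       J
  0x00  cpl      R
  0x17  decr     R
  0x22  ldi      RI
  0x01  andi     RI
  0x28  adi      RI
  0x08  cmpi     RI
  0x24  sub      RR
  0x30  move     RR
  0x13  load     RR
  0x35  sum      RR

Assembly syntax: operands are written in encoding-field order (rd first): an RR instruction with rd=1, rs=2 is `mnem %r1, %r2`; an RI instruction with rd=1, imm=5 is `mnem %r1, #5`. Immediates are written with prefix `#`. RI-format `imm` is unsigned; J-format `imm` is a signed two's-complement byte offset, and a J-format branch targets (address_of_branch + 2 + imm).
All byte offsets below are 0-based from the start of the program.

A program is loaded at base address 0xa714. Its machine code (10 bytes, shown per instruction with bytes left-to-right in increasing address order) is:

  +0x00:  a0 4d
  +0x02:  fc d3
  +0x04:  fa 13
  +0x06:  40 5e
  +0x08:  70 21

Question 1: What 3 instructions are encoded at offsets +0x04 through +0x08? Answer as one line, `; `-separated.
off 0x04: read fa 13 as little → 0x13fa
  op=0x13fa>>10=0x4 ⇒ bz (J)
  imm@[9:0]=0x3fa (s10→-6) ⇒ #-6
off 0x06: read 40 5e as little → 0x5e40
  op=0x5e40>>10=0x17 ⇒ decr (R)
  rd@[9:6]=0x9 ⇒ %r9
off 0x08: read 70 21 as little → 0x2170
  op=0x2170>>10=0x8 ⇒ cmpi (RI)
  rd@[9:6]=0x5 ⇒ %r5
  imm@[5:0]=0x30 ⇒ #48

bz #-6; decr %r9; cmpi %r5, #48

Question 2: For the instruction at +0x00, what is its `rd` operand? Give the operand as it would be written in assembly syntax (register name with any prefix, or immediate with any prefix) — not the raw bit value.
%r6

off 0x00: read a0 4d as little → 0x4da0
  top 6b → 0x13 → load [RR]
  [9:6] rd=6 = %r6
  [5:2] rs=8 = %r8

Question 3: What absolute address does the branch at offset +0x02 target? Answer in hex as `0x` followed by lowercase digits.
0xa714

off 0x02: read fc d3 as little → 0xd3fc
  opcode bits[15:10]=0x34: b/J
  imm@[9:0]=0x3fc (s10→-4) ⇒ #-4
  target = base 0xa714 + off 0x02 + 2 + imm -4 = 0xa714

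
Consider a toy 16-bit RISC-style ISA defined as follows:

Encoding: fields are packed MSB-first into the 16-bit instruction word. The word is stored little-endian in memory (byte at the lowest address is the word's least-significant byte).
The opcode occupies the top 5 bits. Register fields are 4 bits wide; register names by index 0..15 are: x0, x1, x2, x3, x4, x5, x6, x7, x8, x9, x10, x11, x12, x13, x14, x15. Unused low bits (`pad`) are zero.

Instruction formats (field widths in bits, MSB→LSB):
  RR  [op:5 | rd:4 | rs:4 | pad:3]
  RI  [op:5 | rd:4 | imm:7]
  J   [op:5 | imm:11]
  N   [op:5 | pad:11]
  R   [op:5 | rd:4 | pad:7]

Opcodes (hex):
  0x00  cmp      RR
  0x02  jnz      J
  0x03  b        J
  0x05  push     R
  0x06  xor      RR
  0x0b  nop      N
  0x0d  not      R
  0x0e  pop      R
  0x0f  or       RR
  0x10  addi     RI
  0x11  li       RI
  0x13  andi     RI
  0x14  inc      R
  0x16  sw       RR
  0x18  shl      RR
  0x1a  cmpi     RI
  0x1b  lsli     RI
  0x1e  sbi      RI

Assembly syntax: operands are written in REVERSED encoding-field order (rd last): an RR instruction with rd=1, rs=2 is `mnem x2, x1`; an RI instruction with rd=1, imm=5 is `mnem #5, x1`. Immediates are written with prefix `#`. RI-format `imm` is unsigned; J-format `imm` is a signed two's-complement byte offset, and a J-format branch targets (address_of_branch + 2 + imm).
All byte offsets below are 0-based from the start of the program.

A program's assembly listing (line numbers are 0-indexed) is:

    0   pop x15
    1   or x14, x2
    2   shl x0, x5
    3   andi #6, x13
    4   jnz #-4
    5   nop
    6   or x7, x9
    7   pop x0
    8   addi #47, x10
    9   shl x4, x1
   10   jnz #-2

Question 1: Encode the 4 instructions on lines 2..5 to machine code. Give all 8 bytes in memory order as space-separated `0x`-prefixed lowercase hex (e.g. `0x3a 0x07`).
line 2 (shl): pack op=0x18:5|rd=5:4|rs=0:4|pad=0:3 = 0xc280; little→ 80 c2
line 3 (andi): pack op=0x13:5|rd=13:4|imm=6:7 = 0x9e86; little→ 86 9e
line 4 (jnz): pack op=0x2:5|imm=-4:11 = 0x17fc; little→ fc 17
line 5 (nop): pack op=0xb:5|pad=0:11 = 0x5800; little→ 00 58

0x80 0xc2 0x86 0x9e 0xfc 0x17 0x00 0x58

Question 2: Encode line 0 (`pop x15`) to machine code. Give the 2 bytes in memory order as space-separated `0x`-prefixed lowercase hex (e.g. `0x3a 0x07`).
0. pop fields op=0xe:5|rd=15:4|pad=0:7 → word 7780h → 80 77

0x80 0x77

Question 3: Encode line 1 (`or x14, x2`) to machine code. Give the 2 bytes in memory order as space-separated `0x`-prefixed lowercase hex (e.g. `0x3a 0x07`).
L1: or op=0xf:5|rd=2:4|rs=14:4|pad=0:3 ⇒ 0x7970 ⇒ little 70 79

0x70 0x79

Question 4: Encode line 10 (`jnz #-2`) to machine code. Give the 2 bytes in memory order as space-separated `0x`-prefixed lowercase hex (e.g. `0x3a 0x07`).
0xfe 0x17

line 10 (jnz): pack op=0x2:5|imm=-2:11 = 0x17fe; little→ fe 17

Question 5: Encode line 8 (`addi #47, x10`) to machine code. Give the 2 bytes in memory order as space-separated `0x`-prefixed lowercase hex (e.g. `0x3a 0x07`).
0x2f 0x85

8. addi fields op=0x10:5|rd=10:4|imm=47:7 → word 852fh → 2f 85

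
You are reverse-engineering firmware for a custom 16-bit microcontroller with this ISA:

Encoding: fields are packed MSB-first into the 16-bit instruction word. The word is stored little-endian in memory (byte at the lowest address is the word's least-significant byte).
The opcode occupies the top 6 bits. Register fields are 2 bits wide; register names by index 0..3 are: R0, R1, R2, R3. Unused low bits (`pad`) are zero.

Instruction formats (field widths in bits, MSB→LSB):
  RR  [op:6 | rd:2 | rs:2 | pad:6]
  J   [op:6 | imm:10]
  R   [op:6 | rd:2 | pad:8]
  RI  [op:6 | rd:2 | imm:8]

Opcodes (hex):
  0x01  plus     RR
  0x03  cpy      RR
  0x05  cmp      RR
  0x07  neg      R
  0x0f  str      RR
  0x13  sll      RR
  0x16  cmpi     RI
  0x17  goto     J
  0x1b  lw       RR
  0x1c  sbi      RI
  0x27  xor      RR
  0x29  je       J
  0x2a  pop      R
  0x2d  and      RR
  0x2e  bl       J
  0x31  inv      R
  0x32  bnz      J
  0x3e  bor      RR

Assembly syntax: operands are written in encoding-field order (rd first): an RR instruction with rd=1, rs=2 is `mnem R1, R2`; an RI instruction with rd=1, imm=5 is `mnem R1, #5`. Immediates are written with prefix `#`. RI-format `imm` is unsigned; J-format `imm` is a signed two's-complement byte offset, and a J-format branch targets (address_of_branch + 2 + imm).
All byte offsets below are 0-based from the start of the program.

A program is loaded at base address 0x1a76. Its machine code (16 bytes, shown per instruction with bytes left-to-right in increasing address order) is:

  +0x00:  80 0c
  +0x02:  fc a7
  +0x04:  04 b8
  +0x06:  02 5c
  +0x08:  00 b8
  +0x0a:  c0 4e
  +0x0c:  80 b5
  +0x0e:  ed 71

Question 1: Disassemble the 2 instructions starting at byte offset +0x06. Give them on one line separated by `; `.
off 0x06: read 02 5c as little → 0x5c02
  opcode bits[15:10]=0x17: goto/J
  imm: (w>>0)&0x3ff=0x2 → #2
off 0x08: read 00 b8 as little → 0xb800
  opcode bits[15:10]=0x2e: bl/J
  imm: (w>>0)&0x3ff=0x0 → #0

goto #2; bl #0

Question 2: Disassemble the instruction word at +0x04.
+0x04: 04 b8 ⇒ word 0xb804 (little)
  top 6b → 0x2e → bl [J]
  [9:0] imm=4 = #4

bl #4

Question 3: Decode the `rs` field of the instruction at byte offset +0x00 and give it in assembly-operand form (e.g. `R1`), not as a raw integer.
R2

+0x00: 80 0c ⇒ word 0x0c80 (little)
  opcode bits[15:10]=0x3: cpy/RR
  rd@[9:8]=0x0 ⇒ R0
  rs@[7:6]=0x2 ⇒ R2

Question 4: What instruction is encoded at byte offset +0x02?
je #-4

@+02  little-endian(fc a7) = 0xa7fc
  top 6b → 0x29 → je [J]
  imm: (w>>0)&0x3ff=0x3fc (s10→-4) → #-4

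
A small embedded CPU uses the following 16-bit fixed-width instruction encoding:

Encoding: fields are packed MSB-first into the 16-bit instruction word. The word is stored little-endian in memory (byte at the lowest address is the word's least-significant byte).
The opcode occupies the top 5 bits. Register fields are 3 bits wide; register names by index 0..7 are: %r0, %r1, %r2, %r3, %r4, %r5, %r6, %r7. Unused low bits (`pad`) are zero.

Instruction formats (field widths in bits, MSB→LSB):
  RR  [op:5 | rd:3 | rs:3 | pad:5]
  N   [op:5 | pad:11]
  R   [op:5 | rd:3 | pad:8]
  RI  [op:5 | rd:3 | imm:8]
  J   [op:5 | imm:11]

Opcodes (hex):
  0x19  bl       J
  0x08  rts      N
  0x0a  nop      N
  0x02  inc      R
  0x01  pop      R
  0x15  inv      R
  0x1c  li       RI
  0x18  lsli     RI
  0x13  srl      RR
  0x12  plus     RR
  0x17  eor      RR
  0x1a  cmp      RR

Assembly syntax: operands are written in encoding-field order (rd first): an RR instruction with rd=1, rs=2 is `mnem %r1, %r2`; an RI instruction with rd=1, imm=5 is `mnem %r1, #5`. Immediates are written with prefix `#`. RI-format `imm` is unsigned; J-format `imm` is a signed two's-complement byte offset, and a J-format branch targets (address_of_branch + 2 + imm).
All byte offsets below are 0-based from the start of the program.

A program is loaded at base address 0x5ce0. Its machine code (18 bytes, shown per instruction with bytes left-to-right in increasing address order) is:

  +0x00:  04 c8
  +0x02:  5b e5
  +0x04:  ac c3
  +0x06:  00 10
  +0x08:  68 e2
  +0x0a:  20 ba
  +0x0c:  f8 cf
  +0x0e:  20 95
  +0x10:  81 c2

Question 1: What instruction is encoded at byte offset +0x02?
[02] 5b e5 → 0xe55b
  op=0xe55b>>11=0x1c ⇒ li (RI)
  rd: (w>>8)&0x7=0x5 → %r5
  imm: (w>>0)&0xff=0x5b → #91

li %r5, #91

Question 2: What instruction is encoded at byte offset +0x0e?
[0e] 20 95 → 0x9520
  opcode bits[15:11]=0x12: plus/RR
  rd@[10:8]=0x5 ⇒ %r5
  rs@[7:5]=0x1 ⇒ %r1

plus %r5, %r1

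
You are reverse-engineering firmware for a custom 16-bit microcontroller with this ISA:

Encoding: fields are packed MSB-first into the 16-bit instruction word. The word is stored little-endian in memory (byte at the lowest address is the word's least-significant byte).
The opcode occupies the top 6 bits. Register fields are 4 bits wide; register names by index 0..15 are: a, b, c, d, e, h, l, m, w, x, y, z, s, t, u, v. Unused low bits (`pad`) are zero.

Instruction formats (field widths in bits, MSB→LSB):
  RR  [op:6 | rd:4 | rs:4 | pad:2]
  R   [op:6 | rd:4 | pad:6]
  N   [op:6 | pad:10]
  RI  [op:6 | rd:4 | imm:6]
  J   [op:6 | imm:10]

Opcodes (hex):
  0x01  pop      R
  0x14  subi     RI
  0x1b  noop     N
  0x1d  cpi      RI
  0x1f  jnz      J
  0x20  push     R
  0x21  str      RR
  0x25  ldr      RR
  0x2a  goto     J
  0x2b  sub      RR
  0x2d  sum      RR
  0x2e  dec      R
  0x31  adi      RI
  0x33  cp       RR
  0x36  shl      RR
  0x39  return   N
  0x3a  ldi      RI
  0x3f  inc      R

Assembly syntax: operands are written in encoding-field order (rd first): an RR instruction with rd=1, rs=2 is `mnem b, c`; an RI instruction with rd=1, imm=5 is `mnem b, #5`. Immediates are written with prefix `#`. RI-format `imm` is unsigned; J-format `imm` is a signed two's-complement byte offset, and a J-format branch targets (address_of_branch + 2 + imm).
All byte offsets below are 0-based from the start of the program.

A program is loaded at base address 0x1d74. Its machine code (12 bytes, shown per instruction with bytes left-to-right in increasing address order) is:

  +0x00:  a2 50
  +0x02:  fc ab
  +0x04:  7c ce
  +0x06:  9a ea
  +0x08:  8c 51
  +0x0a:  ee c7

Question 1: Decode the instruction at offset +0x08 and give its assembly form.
off 0x08: read 8c 51 as little → 0x518c
  opcode bits[15:10]=0x14: subi/RI
  [9:6] rd=6 = l
  [5:0] imm=12 = #12

subi l, #12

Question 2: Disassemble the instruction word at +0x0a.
off 0x0a: read ee c7 as little → 0xc7ee
  top 6b → 0x31 → adi [RI]
  rd: (w>>6)&0xf=0xf → v
  imm: (w>>0)&0x3f=0x2e → #46

adi v, #46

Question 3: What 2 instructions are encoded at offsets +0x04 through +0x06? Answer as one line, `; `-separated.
off 0x04: read 7c ce as little → 0xce7c
  top 6b → 0x33 → cp [RR]
  rd@[9:6]=0x9 ⇒ x
  rs@[5:2]=0xf ⇒ v
off 0x06: read 9a ea as little → 0xea9a
  top 6b → 0x3a → ldi [RI]
  rd@[9:6]=0xa ⇒ y
  imm@[5:0]=0x1a ⇒ #26

cp x, v; ldi y, #26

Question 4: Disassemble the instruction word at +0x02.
goto #-4

[02] fc ab → 0xabfc
  op=0xabfc>>10=0x2a ⇒ goto (J)
  [9:0] imm=1020 (s10→-4) = #-4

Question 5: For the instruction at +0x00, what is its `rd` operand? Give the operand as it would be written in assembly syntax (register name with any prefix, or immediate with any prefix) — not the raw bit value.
off 0x00: read a2 50 as little → 0x50a2
  top 6b → 0x14 → subi [RI]
  [9:6] rd=2 = c
  [5:0] imm=34 = #34

c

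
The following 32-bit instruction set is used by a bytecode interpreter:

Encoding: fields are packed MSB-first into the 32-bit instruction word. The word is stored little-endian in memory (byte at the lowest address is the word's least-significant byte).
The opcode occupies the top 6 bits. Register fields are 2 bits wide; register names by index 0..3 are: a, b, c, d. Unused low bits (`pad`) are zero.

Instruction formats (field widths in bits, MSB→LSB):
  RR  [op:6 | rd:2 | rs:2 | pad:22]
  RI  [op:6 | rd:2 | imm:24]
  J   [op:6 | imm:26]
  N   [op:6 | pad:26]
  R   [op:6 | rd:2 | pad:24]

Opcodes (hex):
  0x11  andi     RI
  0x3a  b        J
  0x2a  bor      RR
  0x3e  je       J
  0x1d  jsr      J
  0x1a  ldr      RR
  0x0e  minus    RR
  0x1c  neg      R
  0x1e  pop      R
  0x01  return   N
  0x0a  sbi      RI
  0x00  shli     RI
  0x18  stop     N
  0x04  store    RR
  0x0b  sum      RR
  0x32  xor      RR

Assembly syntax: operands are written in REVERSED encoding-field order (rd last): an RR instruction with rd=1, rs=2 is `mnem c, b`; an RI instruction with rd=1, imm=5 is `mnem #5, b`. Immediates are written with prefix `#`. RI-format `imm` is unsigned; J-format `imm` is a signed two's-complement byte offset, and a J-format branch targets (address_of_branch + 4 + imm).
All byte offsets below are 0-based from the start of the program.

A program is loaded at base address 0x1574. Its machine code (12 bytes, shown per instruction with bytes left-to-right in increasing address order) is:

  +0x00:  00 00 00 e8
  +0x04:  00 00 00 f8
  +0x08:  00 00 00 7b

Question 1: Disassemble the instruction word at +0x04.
+0x04: 00 00 00 f8 ⇒ word 0xf8000000 (little)
  top 6b → 0x3e → je [J]
  imm: (w>>0)&0x3ffffff=0x0 → #0

je #0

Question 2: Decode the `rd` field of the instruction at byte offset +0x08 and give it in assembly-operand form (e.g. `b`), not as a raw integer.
@+08  little-endian(00 00 00 7b) = 0x7b000000
  top 6b → 0x1e → pop [R]
  rd: (w>>24)&0x3=0x3 → d

d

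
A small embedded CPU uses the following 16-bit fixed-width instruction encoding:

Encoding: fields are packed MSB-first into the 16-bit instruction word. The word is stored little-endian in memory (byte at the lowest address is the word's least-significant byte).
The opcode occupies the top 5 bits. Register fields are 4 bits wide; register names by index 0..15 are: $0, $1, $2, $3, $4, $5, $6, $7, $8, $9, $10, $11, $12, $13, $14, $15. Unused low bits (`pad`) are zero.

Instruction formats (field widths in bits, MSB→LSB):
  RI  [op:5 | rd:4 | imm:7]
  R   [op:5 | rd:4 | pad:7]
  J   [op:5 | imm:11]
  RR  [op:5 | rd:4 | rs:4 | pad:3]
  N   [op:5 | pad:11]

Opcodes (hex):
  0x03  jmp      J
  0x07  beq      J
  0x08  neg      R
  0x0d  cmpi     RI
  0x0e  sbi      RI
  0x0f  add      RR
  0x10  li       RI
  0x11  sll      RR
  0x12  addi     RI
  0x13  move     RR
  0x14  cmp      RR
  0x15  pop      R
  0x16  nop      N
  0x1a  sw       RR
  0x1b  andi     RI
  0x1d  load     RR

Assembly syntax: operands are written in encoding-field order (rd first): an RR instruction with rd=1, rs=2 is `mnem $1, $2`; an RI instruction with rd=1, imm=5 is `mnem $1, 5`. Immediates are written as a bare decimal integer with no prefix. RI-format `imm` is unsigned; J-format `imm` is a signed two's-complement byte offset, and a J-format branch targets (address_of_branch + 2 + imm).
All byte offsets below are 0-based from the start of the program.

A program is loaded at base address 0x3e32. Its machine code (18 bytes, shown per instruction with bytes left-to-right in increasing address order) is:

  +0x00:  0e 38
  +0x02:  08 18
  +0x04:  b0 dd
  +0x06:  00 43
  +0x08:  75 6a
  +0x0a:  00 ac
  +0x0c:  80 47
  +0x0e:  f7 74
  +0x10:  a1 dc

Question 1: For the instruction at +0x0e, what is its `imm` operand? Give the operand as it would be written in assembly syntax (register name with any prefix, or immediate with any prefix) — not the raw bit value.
119

+0x0e: f7 74 ⇒ word 0x74f7 (little)
  opcode bits[15:11]=0xe: sbi/RI
  rd: (w>>7)&0xf=0x9 → $9
  imm: (w>>0)&0x7f=0x77 → 119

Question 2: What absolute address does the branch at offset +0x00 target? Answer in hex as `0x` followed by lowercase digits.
0x3e42

[00] 0e 38 → 0x380e
  opcode bits[15:11]=0x7: beq/J
  [10:0] imm=14 = 14
  target = base 0x3e32 + off 0x00 + 2 + imm 14 = 0x3e42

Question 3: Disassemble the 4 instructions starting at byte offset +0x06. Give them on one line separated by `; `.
[06] 00 43 → 0x4300
  top 5b → 0x8 → neg [R]
  rd: (w>>7)&0xf=0x6 → $6
[08] 75 6a → 0x6a75
  top 5b → 0xd → cmpi [RI]
  rd: (w>>7)&0xf=0x4 → $4
  imm: (w>>0)&0x7f=0x75 → 117
[0a] 00 ac → 0xac00
  top 5b → 0x15 → pop [R]
  rd: (w>>7)&0xf=0x8 → $8
[0c] 80 47 → 0x4780
  top 5b → 0x8 → neg [R]
  rd: (w>>7)&0xf=0xf → $15

neg $6; cmpi $4, 117; pop $8; neg $15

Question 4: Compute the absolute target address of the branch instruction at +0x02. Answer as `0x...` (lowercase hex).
0x3e3e

+0x02: 08 18 ⇒ word 0x1808 (little)
  opcode bits[15:11]=0x3: jmp/J
  imm@[10:0]=0x8 ⇒ 8
  target = base 0x3e32 + off 0x02 + 2 + imm 8 = 0x3e3e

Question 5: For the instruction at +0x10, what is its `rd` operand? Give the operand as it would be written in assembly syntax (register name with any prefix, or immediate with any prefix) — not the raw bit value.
[10] a1 dc → 0xdca1
  op=0xdca1>>11=0x1b ⇒ andi (RI)
  rd@[10:7]=0x9 ⇒ $9
  imm@[6:0]=0x21 ⇒ 33

$9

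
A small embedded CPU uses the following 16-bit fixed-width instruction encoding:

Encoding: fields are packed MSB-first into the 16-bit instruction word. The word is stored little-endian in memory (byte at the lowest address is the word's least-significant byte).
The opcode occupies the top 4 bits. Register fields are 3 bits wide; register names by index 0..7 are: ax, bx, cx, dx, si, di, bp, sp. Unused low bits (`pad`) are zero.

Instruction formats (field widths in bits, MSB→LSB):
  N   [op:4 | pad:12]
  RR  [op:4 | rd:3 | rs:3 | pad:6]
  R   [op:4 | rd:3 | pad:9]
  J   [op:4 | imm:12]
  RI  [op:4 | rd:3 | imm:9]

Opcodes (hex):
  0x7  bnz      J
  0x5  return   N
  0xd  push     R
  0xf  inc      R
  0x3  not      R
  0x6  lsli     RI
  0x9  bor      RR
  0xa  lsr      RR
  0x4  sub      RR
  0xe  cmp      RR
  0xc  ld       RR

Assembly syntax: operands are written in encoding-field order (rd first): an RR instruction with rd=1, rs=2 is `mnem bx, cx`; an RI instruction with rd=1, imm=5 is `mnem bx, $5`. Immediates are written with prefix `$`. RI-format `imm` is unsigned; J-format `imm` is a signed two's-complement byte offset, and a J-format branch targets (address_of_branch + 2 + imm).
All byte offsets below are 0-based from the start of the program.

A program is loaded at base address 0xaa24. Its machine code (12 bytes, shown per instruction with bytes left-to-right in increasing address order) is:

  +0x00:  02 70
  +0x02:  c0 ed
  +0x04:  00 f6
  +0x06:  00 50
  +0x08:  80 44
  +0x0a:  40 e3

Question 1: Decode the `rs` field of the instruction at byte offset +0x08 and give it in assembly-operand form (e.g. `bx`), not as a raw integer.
[08] 80 44 → 0x4480
  op=0x4480>>12=0x4 ⇒ sub (RR)
  rd: (w>>9)&0x7=0x2 → cx
  rs: (w>>6)&0x7=0x2 → cx

cx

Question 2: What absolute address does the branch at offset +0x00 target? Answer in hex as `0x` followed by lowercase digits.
[00] 02 70 → 0x7002
  top 4b → 0x7 → bnz [J]
  imm@[11:0]=0x2 ⇒ $2
  target = base 0xaa24 + off 0x00 + 2 + imm 2 = 0xaa28

0xaa28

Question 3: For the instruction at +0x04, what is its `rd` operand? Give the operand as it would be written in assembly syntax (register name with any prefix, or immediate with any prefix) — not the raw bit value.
dx

+0x04: 00 f6 ⇒ word 0xf600 (little)
  top 4b → 0xf → inc [R]
  [11:9] rd=3 = dx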